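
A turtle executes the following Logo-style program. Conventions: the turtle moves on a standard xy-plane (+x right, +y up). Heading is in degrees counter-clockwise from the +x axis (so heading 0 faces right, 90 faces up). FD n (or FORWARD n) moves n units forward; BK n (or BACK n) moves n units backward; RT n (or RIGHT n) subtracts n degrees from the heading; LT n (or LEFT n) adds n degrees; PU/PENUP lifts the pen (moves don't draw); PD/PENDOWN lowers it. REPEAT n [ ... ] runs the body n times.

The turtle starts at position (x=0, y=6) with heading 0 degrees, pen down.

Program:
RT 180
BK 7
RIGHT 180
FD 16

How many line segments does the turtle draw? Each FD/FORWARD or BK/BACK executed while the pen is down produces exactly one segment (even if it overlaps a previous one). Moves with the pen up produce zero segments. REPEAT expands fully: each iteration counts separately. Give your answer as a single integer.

Executing turtle program step by step:
Start: pos=(0,6), heading=0, pen down
RT 180: heading 0 -> 180
BK 7: (0,6) -> (7,6) [heading=180, draw]
RT 180: heading 180 -> 0
FD 16: (7,6) -> (23,6) [heading=0, draw]
Final: pos=(23,6), heading=0, 2 segment(s) drawn
Segments drawn: 2

Answer: 2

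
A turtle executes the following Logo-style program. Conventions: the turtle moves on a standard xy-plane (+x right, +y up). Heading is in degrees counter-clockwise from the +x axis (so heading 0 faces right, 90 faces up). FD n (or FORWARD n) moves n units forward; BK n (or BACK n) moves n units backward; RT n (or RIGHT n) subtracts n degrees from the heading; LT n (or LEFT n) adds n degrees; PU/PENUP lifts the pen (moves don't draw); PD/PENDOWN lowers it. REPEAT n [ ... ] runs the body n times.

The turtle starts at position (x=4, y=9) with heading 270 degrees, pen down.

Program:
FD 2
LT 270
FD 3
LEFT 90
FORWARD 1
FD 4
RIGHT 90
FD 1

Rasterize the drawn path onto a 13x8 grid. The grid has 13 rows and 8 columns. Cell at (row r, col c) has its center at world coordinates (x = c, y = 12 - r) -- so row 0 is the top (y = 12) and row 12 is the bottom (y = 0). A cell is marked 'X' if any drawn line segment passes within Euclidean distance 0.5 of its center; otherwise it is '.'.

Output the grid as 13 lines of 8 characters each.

Answer: ........
........
........
....X...
....X...
.XXXX...
.X......
.X......
.X......
.X......
XX......
........
........

Derivation:
Segment 0: (4,9) -> (4,7)
Segment 1: (4,7) -> (1,7)
Segment 2: (1,7) -> (1,6)
Segment 3: (1,6) -> (1,2)
Segment 4: (1,2) -> (-0,2)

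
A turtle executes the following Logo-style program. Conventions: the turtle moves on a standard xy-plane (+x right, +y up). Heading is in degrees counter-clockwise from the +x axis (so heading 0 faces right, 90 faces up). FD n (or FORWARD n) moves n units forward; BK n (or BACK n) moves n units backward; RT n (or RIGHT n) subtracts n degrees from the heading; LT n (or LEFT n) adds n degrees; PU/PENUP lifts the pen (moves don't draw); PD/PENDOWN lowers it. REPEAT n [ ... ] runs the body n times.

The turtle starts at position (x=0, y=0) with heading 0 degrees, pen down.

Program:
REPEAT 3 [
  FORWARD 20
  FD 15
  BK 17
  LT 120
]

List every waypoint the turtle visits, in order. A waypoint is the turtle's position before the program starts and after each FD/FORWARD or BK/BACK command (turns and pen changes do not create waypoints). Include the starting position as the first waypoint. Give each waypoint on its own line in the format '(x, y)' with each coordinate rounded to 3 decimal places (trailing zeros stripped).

Answer: (0, 0)
(20, 0)
(35, 0)
(18, 0)
(8, 17.321)
(0.5, 30.311)
(9, 15.588)
(-1, -1.732)
(-8.5, -14.722)
(0, 0)

Derivation:
Executing turtle program step by step:
Start: pos=(0,0), heading=0, pen down
REPEAT 3 [
  -- iteration 1/3 --
  FD 20: (0,0) -> (20,0) [heading=0, draw]
  FD 15: (20,0) -> (35,0) [heading=0, draw]
  BK 17: (35,0) -> (18,0) [heading=0, draw]
  LT 120: heading 0 -> 120
  -- iteration 2/3 --
  FD 20: (18,0) -> (8,17.321) [heading=120, draw]
  FD 15: (8,17.321) -> (0.5,30.311) [heading=120, draw]
  BK 17: (0.5,30.311) -> (9,15.588) [heading=120, draw]
  LT 120: heading 120 -> 240
  -- iteration 3/3 --
  FD 20: (9,15.588) -> (-1,-1.732) [heading=240, draw]
  FD 15: (-1,-1.732) -> (-8.5,-14.722) [heading=240, draw]
  BK 17: (-8.5,-14.722) -> (0,0) [heading=240, draw]
  LT 120: heading 240 -> 0
]
Final: pos=(0,0), heading=0, 9 segment(s) drawn
Waypoints (10 total):
(0, 0)
(20, 0)
(35, 0)
(18, 0)
(8, 17.321)
(0.5, 30.311)
(9, 15.588)
(-1, -1.732)
(-8.5, -14.722)
(0, 0)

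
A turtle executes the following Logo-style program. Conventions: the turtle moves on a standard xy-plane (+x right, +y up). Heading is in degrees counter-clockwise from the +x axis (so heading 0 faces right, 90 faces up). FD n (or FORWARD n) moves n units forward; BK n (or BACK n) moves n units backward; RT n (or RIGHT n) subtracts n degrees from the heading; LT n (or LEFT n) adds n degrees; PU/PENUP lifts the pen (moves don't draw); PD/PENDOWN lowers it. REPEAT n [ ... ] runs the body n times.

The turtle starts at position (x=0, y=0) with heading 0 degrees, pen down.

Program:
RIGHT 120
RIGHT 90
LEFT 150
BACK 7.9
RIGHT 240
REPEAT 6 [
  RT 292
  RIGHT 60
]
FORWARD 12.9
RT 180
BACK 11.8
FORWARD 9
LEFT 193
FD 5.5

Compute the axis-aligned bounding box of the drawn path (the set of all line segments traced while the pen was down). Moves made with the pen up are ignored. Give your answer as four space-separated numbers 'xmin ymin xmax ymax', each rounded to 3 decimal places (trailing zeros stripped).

Answer: -11.634 0 0 30.333

Derivation:
Executing turtle program step by step:
Start: pos=(0,0), heading=0, pen down
RT 120: heading 0 -> 240
RT 90: heading 240 -> 150
LT 150: heading 150 -> 300
BK 7.9: (0,0) -> (-3.95,6.842) [heading=300, draw]
RT 240: heading 300 -> 60
REPEAT 6 [
  -- iteration 1/6 --
  RT 292: heading 60 -> 128
  RT 60: heading 128 -> 68
  -- iteration 2/6 --
  RT 292: heading 68 -> 136
  RT 60: heading 136 -> 76
  -- iteration 3/6 --
  RT 292: heading 76 -> 144
  RT 60: heading 144 -> 84
  -- iteration 4/6 --
  RT 292: heading 84 -> 152
  RT 60: heading 152 -> 92
  -- iteration 5/6 --
  RT 292: heading 92 -> 160
  RT 60: heading 160 -> 100
  -- iteration 6/6 --
  RT 292: heading 100 -> 168
  RT 60: heading 168 -> 108
]
FD 12.9: (-3.95,6.842) -> (-7.936,19.11) [heading=108, draw]
RT 180: heading 108 -> 288
BK 11.8: (-7.936,19.11) -> (-11.583,30.333) [heading=288, draw]
FD 9: (-11.583,30.333) -> (-8.802,21.773) [heading=288, draw]
LT 193: heading 288 -> 121
FD 5.5: (-8.802,21.773) -> (-11.634,26.488) [heading=121, draw]
Final: pos=(-11.634,26.488), heading=121, 5 segment(s) drawn

Segment endpoints: x in {-11.634, -11.583, -8.802, -7.936, -3.95, 0}, y in {0, 6.842, 19.11, 21.773, 26.488, 30.333}
xmin=-11.634, ymin=0, xmax=0, ymax=30.333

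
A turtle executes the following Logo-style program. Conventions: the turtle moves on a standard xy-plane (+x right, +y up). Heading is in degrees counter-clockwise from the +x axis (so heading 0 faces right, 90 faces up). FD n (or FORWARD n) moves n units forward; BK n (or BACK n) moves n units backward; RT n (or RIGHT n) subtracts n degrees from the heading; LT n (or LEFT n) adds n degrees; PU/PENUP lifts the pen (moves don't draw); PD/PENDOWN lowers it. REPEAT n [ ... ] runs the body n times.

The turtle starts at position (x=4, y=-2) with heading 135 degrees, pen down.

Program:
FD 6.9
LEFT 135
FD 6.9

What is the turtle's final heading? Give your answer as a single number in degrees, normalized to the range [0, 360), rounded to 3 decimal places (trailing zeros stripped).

Executing turtle program step by step:
Start: pos=(4,-2), heading=135, pen down
FD 6.9: (4,-2) -> (-0.879,2.879) [heading=135, draw]
LT 135: heading 135 -> 270
FD 6.9: (-0.879,2.879) -> (-0.879,-4.021) [heading=270, draw]
Final: pos=(-0.879,-4.021), heading=270, 2 segment(s) drawn

Answer: 270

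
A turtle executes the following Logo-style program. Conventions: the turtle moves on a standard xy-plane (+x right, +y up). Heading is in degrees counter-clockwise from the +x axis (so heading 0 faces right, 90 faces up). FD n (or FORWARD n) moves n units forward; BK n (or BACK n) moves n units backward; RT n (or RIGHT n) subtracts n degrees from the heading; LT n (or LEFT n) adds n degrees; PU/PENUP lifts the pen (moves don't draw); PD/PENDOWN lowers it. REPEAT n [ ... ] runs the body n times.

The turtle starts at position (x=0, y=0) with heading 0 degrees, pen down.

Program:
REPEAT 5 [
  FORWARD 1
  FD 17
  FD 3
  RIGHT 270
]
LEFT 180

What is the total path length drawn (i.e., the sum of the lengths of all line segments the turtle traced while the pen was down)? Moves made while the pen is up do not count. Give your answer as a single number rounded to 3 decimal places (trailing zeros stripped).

Answer: 105

Derivation:
Executing turtle program step by step:
Start: pos=(0,0), heading=0, pen down
REPEAT 5 [
  -- iteration 1/5 --
  FD 1: (0,0) -> (1,0) [heading=0, draw]
  FD 17: (1,0) -> (18,0) [heading=0, draw]
  FD 3: (18,0) -> (21,0) [heading=0, draw]
  RT 270: heading 0 -> 90
  -- iteration 2/5 --
  FD 1: (21,0) -> (21,1) [heading=90, draw]
  FD 17: (21,1) -> (21,18) [heading=90, draw]
  FD 3: (21,18) -> (21,21) [heading=90, draw]
  RT 270: heading 90 -> 180
  -- iteration 3/5 --
  FD 1: (21,21) -> (20,21) [heading=180, draw]
  FD 17: (20,21) -> (3,21) [heading=180, draw]
  FD 3: (3,21) -> (0,21) [heading=180, draw]
  RT 270: heading 180 -> 270
  -- iteration 4/5 --
  FD 1: (0,21) -> (0,20) [heading=270, draw]
  FD 17: (0,20) -> (0,3) [heading=270, draw]
  FD 3: (0,3) -> (0,0) [heading=270, draw]
  RT 270: heading 270 -> 0
  -- iteration 5/5 --
  FD 1: (0,0) -> (1,0) [heading=0, draw]
  FD 17: (1,0) -> (18,0) [heading=0, draw]
  FD 3: (18,0) -> (21,0) [heading=0, draw]
  RT 270: heading 0 -> 90
]
LT 180: heading 90 -> 270
Final: pos=(21,0), heading=270, 15 segment(s) drawn

Segment lengths:
  seg 1: (0,0) -> (1,0), length = 1
  seg 2: (1,0) -> (18,0), length = 17
  seg 3: (18,0) -> (21,0), length = 3
  seg 4: (21,0) -> (21,1), length = 1
  seg 5: (21,1) -> (21,18), length = 17
  seg 6: (21,18) -> (21,21), length = 3
  seg 7: (21,21) -> (20,21), length = 1
  seg 8: (20,21) -> (3,21), length = 17
  seg 9: (3,21) -> (0,21), length = 3
  seg 10: (0,21) -> (0,20), length = 1
  seg 11: (0,20) -> (0,3), length = 17
  seg 12: (0,3) -> (0,0), length = 3
  seg 13: (0,0) -> (1,0), length = 1
  seg 14: (1,0) -> (18,0), length = 17
  seg 15: (18,0) -> (21,0), length = 3
Total = 105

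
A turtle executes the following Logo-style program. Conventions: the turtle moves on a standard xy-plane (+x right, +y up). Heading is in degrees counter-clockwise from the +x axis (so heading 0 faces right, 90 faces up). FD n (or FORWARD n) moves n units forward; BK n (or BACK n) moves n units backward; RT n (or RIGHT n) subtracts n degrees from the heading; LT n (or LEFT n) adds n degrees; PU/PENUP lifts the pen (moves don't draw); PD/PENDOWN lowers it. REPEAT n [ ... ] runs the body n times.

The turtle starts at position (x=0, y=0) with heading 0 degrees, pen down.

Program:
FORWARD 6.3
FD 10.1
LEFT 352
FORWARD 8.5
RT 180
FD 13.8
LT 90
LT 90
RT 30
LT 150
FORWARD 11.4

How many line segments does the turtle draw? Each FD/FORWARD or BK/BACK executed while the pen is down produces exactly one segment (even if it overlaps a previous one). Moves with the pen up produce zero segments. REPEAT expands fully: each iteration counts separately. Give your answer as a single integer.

Executing turtle program step by step:
Start: pos=(0,0), heading=0, pen down
FD 6.3: (0,0) -> (6.3,0) [heading=0, draw]
FD 10.1: (6.3,0) -> (16.4,0) [heading=0, draw]
LT 352: heading 0 -> 352
FD 8.5: (16.4,0) -> (24.817,-1.183) [heading=352, draw]
RT 180: heading 352 -> 172
FD 13.8: (24.817,-1.183) -> (11.152,0.738) [heading=172, draw]
LT 90: heading 172 -> 262
LT 90: heading 262 -> 352
RT 30: heading 352 -> 322
LT 150: heading 322 -> 112
FD 11.4: (11.152,0.738) -> (6.881,11.308) [heading=112, draw]
Final: pos=(6.881,11.308), heading=112, 5 segment(s) drawn
Segments drawn: 5

Answer: 5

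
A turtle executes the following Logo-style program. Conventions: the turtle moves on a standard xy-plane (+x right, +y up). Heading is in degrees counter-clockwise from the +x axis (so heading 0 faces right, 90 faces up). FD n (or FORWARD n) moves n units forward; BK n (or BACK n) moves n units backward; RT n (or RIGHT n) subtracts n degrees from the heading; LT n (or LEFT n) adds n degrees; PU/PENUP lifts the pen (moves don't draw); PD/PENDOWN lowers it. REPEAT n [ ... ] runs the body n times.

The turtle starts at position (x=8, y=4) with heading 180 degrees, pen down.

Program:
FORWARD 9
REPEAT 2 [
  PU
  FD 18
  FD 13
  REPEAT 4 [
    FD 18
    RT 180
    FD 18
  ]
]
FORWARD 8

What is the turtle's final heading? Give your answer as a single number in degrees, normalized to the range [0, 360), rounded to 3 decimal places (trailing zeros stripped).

Executing turtle program step by step:
Start: pos=(8,4), heading=180, pen down
FD 9: (8,4) -> (-1,4) [heading=180, draw]
REPEAT 2 [
  -- iteration 1/2 --
  PU: pen up
  FD 18: (-1,4) -> (-19,4) [heading=180, move]
  FD 13: (-19,4) -> (-32,4) [heading=180, move]
  REPEAT 4 [
    -- iteration 1/4 --
    FD 18: (-32,4) -> (-50,4) [heading=180, move]
    RT 180: heading 180 -> 0
    FD 18: (-50,4) -> (-32,4) [heading=0, move]
    -- iteration 2/4 --
    FD 18: (-32,4) -> (-14,4) [heading=0, move]
    RT 180: heading 0 -> 180
    FD 18: (-14,4) -> (-32,4) [heading=180, move]
    -- iteration 3/4 --
    FD 18: (-32,4) -> (-50,4) [heading=180, move]
    RT 180: heading 180 -> 0
    FD 18: (-50,4) -> (-32,4) [heading=0, move]
    -- iteration 4/4 --
    FD 18: (-32,4) -> (-14,4) [heading=0, move]
    RT 180: heading 0 -> 180
    FD 18: (-14,4) -> (-32,4) [heading=180, move]
  ]
  -- iteration 2/2 --
  PU: pen up
  FD 18: (-32,4) -> (-50,4) [heading=180, move]
  FD 13: (-50,4) -> (-63,4) [heading=180, move]
  REPEAT 4 [
    -- iteration 1/4 --
    FD 18: (-63,4) -> (-81,4) [heading=180, move]
    RT 180: heading 180 -> 0
    FD 18: (-81,4) -> (-63,4) [heading=0, move]
    -- iteration 2/4 --
    FD 18: (-63,4) -> (-45,4) [heading=0, move]
    RT 180: heading 0 -> 180
    FD 18: (-45,4) -> (-63,4) [heading=180, move]
    -- iteration 3/4 --
    FD 18: (-63,4) -> (-81,4) [heading=180, move]
    RT 180: heading 180 -> 0
    FD 18: (-81,4) -> (-63,4) [heading=0, move]
    -- iteration 4/4 --
    FD 18: (-63,4) -> (-45,4) [heading=0, move]
    RT 180: heading 0 -> 180
    FD 18: (-45,4) -> (-63,4) [heading=180, move]
  ]
]
FD 8: (-63,4) -> (-71,4) [heading=180, move]
Final: pos=(-71,4), heading=180, 1 segment(s) drawn

Answer: 180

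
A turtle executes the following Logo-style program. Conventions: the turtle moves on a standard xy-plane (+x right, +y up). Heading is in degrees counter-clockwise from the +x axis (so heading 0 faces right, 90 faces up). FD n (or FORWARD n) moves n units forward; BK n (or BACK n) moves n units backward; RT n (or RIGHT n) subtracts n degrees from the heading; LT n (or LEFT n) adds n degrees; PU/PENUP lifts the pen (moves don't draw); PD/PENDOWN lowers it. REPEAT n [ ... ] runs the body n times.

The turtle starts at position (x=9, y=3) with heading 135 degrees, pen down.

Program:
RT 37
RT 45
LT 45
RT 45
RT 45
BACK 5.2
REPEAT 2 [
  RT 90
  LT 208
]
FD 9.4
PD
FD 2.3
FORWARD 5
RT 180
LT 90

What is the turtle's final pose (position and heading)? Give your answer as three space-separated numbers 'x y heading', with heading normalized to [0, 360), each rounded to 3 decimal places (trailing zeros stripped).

Executing turtle program step by step:
Start: pos=(9,3), heading=135, pen down
RT 37: heading 135 -> 98
RT 45: heading 98 -> 53
LT 45: heading 53 -> 98
RT 45: heading 98 -> 53
RT 45: heading 53 -> 8
BK 5.2: (9,3) -> (3.851,2.276) [heading=8, draw]
REPEAT 2 [
  -- iteration 1/2 --
  RT 90: heading 8 -> 278
  LT 208: heading 278 -> 126
  -- iteration 2/2 --
  RT 90: heading 126 -> 36
  LT 208: heading 36 -> 244
]
FD 9.4: (3.851,2.276) -> (-0.27,-6.172) [heading=244, draw]
PD: pen down
FD 2.3: (-0.27,-6.172) -> (-1.278,-8.24) [heading=244, draw]
FD 5: (-1.278,-8.24) -> (-3.47,-12.734) [heading=244, draw]
RT 180: heading 244 -> 64
LT 90: heading 64 -> 154
Final: pos=(-3.47,-12.734), heading=154, 4 segment(s) drawn

Answer: -3.47 -12.734 154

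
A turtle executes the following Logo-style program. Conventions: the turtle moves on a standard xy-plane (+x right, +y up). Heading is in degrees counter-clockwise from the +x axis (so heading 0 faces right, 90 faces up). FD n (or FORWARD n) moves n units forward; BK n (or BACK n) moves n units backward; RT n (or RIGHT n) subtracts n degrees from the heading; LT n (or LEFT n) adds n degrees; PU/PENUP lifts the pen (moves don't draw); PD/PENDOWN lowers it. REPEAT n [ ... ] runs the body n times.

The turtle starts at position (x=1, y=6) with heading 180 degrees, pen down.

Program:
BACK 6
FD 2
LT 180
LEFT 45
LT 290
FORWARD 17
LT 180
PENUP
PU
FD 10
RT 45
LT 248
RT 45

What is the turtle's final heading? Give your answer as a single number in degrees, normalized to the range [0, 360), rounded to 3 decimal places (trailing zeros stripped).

Answer: 313

Derivation:
Executing turtle program step by step:
Start: pos=(1,6), heading=180, pen down
BK 6: (1,6) -> (7,6) [heading=180, draw]
FD 2: (7,6) -> (5,6) [heading=180, draw]
LT 180: heading 180 -> 0
LT 45: heading 0 -> 45
LT 290: heading 45 -> 335
FD 17: (5,6) -> (20.407,-1.185) [heading=335, draw]
LT 180: heading 335 -> 155
PU: pen up
PU: pen up
FD 10: (20.407,-1.185) -> (11.344,3.042) [heading=155, move]
RT 45: heading 155 -> 110
LT 248: heading 110 -> 358
RT 45: heading 358 -> 313
Final: pos=(11.344,3.042), heading=313, 3 segment(s) drawn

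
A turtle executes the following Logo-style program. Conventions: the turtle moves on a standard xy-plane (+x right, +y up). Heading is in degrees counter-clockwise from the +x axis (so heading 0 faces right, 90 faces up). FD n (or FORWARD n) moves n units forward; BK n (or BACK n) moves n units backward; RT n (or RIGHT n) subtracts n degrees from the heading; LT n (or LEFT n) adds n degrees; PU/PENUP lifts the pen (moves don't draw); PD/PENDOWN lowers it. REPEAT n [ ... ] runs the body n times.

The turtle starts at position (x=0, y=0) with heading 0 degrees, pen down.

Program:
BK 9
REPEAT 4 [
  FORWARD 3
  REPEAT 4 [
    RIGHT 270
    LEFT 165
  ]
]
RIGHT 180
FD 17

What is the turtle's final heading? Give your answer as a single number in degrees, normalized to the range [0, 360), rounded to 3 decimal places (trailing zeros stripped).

Executing turtle program step by step:
Start: pos=(0,0), heading=0, pen down
BK 9: (0,0) -> (-9,0) [heading=0, draw]
REPEAT 4 [
  -- iteration 1/4 --
  FD 3: (-9,0) -> (-6,0) [heading=0, draw]
  REPEAT 4 [
    -- iteration 1/4 --
    RT 270: heading 0 -> 90
    LT 165: heading 90 -> 255
    -- iteration 2/4 --
    RT 270: heading 255 -> 345
    LT 165: heading 345 -> 150
    -- iteration 3/4 --
    RT 270: heading 150 -> 240
    LT 165: heading 240 -> 45
    -- iteration 4/4 --
    RT 270: heading 45 -> 135
    LT 165: heading 135 -> 300
  ]
  -- iteration 2/4 --
  FD 3: (-6,0) -> (-4.5,-2.598) [heading=300, draw]
  REPEAT 4 [
    -- iteration 1/4 --
    RT 270: heading 300 -> 30
    LT 165: heading 30 -> 195
    -- iteration 2/4 --
    RT 270: heading 195 -> 285
    LT 165: heading 285 -> 90
    -- iteration 3/4 --
    RT 270: heading 90 -> 180
    LT 165: heading 180 -> 345
    -- iteration 4/4 --
    RT 270: heading 345 -> 75
    LT 165: heading 75 -> 240
  ]
  -- iteration 3/4 --
  FD 3: (-4.5,-2.598) -> (-6,-5.196) [heading=240, draw]
  REPEAT 4 [
    -- iteration 1/4 --
    RT 270: heading 240 -> 330
    LT 165: heading 330 -> 135
    -- iteration 2/4 --
    RT 270: heading 135 -> 225
    LT 165: heading 225 -> 30
    -- iteration 3/4 --
    RT 270: heading 30 -> 120
    LT 165: heading 120 -> 285
    -- iteration 4/4 --
    RT 270: heading 285 -> 15
    LT 165: heading 15 -> 180
  ]
  -- iteration 4/4 --
  FD 3: (-6,-5.196) -> (-9,-5.196) [heading=180, draw]
  REPEAT 4 [
    -- iteration 1/4 --
    RT 270: heading 180 -> 270
    LT 165: heading 270 -> 75
    -- iteration 2/4 --
    RT 270: heading 75 -> 165
    LT 165: heading 165 -> 330
    -- iteration 3/4 --
    RT 270: heading 330 -> 60
    LT 165: heading 60 -> 225
    -- iteration 4/4 --
    RT 270: heading 225 -> 315
    LT 165: heading 315 -> 120
  ]
]
RT 180: heading 120 -> 300
FD 17: (-9,-5.196) -> (-0.5,-19.919) [heading=300, draw]
Final: pos=(-0.5,-19.919), heading=300, 6 segment(s) drawn

Answer: 300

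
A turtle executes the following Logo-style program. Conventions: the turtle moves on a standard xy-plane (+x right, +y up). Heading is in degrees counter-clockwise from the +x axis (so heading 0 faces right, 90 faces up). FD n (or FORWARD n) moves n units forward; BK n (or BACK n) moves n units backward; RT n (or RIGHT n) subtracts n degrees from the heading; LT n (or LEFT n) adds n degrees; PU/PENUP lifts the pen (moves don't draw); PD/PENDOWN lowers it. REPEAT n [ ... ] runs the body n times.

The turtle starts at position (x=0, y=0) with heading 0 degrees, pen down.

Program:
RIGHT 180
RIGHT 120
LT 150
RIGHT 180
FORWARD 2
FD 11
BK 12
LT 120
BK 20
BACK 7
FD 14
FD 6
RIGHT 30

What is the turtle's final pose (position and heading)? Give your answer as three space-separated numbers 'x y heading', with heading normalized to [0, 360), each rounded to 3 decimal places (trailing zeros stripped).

Answer: 6.928 -3 120

Derivation:
Executing turtle program step by step:
Start: pos=(0,0), heading=0, pen down
RT 180: heading 0 -> 180
RT 120: heading 180 -> 60
LT 150: heading 60 -> 210
RT 180: heading 210 -> 30
FD 2: (0,0) -> (1.732,1) [heading=30, draw]
FD 11: (1.732,1) -> (11.258,6.5) [heading=30, draw]
BK 12: (11.258,6.5) -> (0.866,0.5) [heading=30, draw]
LT 120: heading 30 -> 150
BK 20: (0.866,0.5) -> (18.187,-9.5) [heading=150, draw]
BK 7: (18.187,-9.5) -> (24.249,-13) [heading=150, draw]
FD 14: (24.249,-13) -> (12.124,-6) [heading=150, draw]
FD 6: (12.124,-6) -> (6.928,-3) [heading=150, draw]
RT 30: heading 150 -> 120
Final: pos=(6.928,-3), heading=120, 7 segment(s) drawn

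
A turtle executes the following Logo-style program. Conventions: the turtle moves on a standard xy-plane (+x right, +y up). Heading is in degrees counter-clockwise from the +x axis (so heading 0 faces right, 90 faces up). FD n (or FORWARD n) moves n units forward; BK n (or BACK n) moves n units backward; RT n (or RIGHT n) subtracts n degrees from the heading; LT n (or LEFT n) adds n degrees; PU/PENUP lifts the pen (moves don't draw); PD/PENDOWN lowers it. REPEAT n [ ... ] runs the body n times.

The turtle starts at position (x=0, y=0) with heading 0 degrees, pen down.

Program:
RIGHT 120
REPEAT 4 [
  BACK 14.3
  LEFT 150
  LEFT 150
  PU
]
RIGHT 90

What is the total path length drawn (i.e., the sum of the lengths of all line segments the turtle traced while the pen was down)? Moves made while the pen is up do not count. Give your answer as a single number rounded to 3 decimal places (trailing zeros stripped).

Answer: 14.3

Derivation:
Executing turtle program step by step:
Start: pos=(0,0), heading=0, pen down
RT 120: heading 0 -> 240
REPEAT 4 [
  -- iteration 1/4 --
  BK 14.3: (0,0) -> (7.15,12.384) [heading=240, draw]
  LT 150: heading 240 -> 30
  LT 150: heading 30 -> 180
  PU: pen up
  -- iteration 2/4 --
  BK 14.3: (7.15,12.384) -> (21.45,12.384) [heading=180, move]
  LT 150: heading 180 -> 330
  LT 150: heading 330 -> 120
  PU: pen up
  -- iteration 3/4 --
  BK 14.3: (21.45,12.384) -> (28.6,0) [heading=120, move]
  LT 150: heading 120 -> 270
  LT 150: heading 270 -> 60
  PU: pen up
  -- iteration 4/4 --
  BK 14.3: (28.6,0) -> (21.45,-12.384) [heading=60, move]
  LT 150: heading 60 -> 210
  LT 150: heading 210 -> 0
  PU: pen up
]
RT 90: heading 0 -> 270
Final: pos=(21.45,-12.384), heading=270, 1 segment(s) drawn

Segment lengths:
  seg 1: (0,0) -> (7.15,12.384), length = 14.3
Total = 14.3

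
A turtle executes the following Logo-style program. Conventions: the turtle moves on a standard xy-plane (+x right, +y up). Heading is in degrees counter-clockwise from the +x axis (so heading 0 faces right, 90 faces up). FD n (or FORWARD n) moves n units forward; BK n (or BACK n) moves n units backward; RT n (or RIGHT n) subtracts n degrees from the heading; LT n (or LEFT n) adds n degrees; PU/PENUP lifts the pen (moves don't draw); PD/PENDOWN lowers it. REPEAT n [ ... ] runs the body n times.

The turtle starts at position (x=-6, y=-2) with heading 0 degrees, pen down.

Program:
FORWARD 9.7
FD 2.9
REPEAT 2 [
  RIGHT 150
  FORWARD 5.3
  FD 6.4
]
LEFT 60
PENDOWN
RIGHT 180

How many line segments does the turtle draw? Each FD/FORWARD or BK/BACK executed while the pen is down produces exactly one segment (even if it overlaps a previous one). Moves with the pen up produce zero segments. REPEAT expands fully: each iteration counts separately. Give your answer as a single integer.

Answer: 6

Derivation:
Executing turtle program step by step:
Start: pos=(-6,-2), heading=0, pen down
FD 9.7: (-6,-2) -> (3.7,-2) [heading=0, draw]
FD 2.9: (3.7,-2) -> (6.6,-2) [heading=0, draw]
REPEAT 2 [
  -- iteration 1/2 --
  RT 150: heading 0 -> 210
  FD 5.3: (6.6,-2) -> (2.01,-4.65) [heading=210, draw]
  FD 6.4: (2.01,-4.65) -> (-3.532,-7.85) [heading=210, draw]
  -- iteration 2/2 --
  RT 150: heading 210 -> 60
  FD 5.3: (-3.532,-7.85) -> (-0.882,-3.26) [heading=60, draw]
  FD 6.4: (-0.882,-3.26) -> (2.318,2.282) [heading=60, draw]
]
LT 60: heading 60 -> 120
PD: pen down
RT 180: heading 120 -> 300
Final: pos=(2.318,2.282), heading=300, 6 segment(s) drawn
Segments drawn: 6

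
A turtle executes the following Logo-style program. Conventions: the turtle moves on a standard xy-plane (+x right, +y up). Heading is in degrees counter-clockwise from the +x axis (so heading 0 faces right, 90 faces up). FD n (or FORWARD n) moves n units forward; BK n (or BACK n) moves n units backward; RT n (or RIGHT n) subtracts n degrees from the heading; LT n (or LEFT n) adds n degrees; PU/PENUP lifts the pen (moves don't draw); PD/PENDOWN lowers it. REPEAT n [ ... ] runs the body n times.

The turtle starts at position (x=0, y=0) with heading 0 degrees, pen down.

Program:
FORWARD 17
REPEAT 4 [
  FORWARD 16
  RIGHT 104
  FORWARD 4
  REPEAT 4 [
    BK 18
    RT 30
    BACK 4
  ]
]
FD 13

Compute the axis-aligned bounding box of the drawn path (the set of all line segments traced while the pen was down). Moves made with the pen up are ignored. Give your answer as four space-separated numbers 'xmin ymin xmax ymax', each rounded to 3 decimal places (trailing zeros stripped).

Answer: 0 -15.753 97.041 63.284

Derivation:
Executing turtle program step by step:
Start: pos=(0,0), heading=0, pen down
FD 17: (0,0) -> (17,0) [heading=0, draw]
REPEAT 4 [
  -- iteration 1/4 --
  FD 16: (17,0) -> (33,0) [heading=0, draw]
  RT 104: heading 0 -> 256
  FD 4: (33,0) -> (32.032,-3.881) [heading=256, draw]
  REPEAT 4 [
    -- iteration 1/4 --
    BK 18: (32.032,-3.881) -> (36.387,13.584) [heading=256, draw]
    RT 30: heading 256 -> 226
    BK 4: (36.387,13.584) -> (39.166,16.461) [heading=226, draw]
    -- iteration 2/4 --
    BK 18: (39.166,16.461) -> (51.669,29.41) [heading=226, draw]
    RT 30: heading 226 -> 196
    BK 4: (51.669,29.41) -> (55.514,30.512) [heading=196, draw]
    -- iteration 3/4 --
    BK 18: (55.514,30.512) -> (72.817,35.474) [heading=196, draw]
    RT 30: heading 196 -> 166
    BK 4: (72.817,35.474) -> (76.698,34.506) [heading=166, draw]
    -- iteration 4/4 --
    BK 18: (76.698,34.506) -> (94.164,30.151) [heading=166, draw]
    RT 30: heading 166 -> 136
    BK 4: (94.164,30.151) -> (97.041,27.373) [heading=136, draw]
  ]
  -- iteration 2/4 --
  FD 16: (97.041,27.373) -> (85.532,38.487) [heading=136, draw]
  RT 104: heading 136 -> 32
  FD 4: (85.532,38.487) -> (88.924,40.607) [heading=32, draw]
  REPEAT 4 [
    -- iteration 1/4 --
    BK 18: (88.924,40.607) -> (73.659,31.068) [heading=32, draw]
    RT 30: heading 32 -> 2
    BK 4: (73.659,31.068) -> (69.661,30.929) [heading=2, draw]
    -- iteration 2/4 --
    BK 18: (69.661,30.929) -> (51.672,30.301) [heading=2, draw]
    RT 30: heading 2 -> 332
    BK 4: (51.672,30.301) -> (48.141,32.178) [heading=332, draw]
    -- iteration 3/4 --
    BK 18: (48.141,32.178) -> (32.247,40.629) [heading=332, draw]
    RT 30: heading 332 -> 302
    BK 4: (32.247,40.629) -> (30.128,44.021) [heading=302, draw]
    -- iteration 4/4 --
    BK 18: (30.128,44.021) -> (20.589,59.286) [heading=302, draw]
    RT 30: heading 302 -> 272
    BK 4: (20.589,59.286) -> (20.45,63.284) [heading=272, draw]
  ]
  -- iteration 3/4 --
  FD 16: (20.45,63.284) -> (21.008,47.293) [heading=272, draw]
  RT 104: heading 272 -> 168
  FD 4: (21.008,47.293) -> (17.095,48.125) [heading=168, draw]
  REPEAT 4 [
    -- iteration 1/4 --
    BK 18: (17.095,48.125) -> (34.702,44.383) [heading=168, draw]
    RT 30: heading 168 -> 138
    BK 4: (34.702,44.383) -> (37.675,41.706) [heading=138, draw]
    -- iteration 2/4 --
    BK 18: (37.675,41.706) -> (51.051,29.662) [heading=138, draw]
    RT 30: heading 138 -> 108
    BK 4: (51.051,29.662) -> (52.287,25.857) [heading=108, draw]
    -- iteration 3/4 --
    BK 18: (52.287,25.857) -> (57.85,8.738) [heading=108, draw]
    RT 30: heading 108 -> 78
    BK 4: (57.85,8.738) -> (57.018,4.826) [heading=78, draw]
    -- iteration 4/4 --
    BK 18: (57.018,4.826) -> (53.276,-12.781) [heading=78, draw]
    RT 30: heading 78 -> 48
    BK 4: (53.276,-12.781) -> (50.599,-15.753) [heading=48, draw]
  ]
  -- iteration 4/4 --
  FD 16: (50.599,-15.753) -> (61.305,-3.863) [heading=48, draw]
  RT 104: heading 48 -> 304
  FD 4: (61.305,-3.863) -> (63.542,-7.179) [heading=304, draw]
  REPEAT 4 [
    -- iteration 1/4 --
    BK 18: (63.542,-7.179) -> (53.476,7.743) [heading=304, draw]
    RT 30: heading 304 -> 274
    BK 4: (53.476,7.743) -> (53.197,11.734) [heading=274, draw]
    -- iteration 2/4 --
    BK 18: (53.197,11.734) -> (51.942,29.69) [heading=274, draw]
    RT 30: heading 274 -> 244
    BK 4: (51.942,29.69) -> (53.695,33.285) [heading=244, draw]
    -- iteration 3/4 --
    BK 18: (53.695,33.285) -> (61.586,49.463) [heading=244, draw]
    RT 30: heading 244 -> 214
    BK 4: (61.586,49.463) -> (64.902,51.7) [heading=214, draw]
    -- iteration 4/4 --
    BK 18: (64.902,51.7) -> (79.825,61.766) [heading=214, draw]
    RT 30: heading 214 -> 184
    BK 4: (79.825,61.766) -> (83.815,62.045) [heading=184, draw]
  ]
]
FD 13: (83.815,62.045) -> (70.847,61.138) [heading=184, draw]
Final: pos=(70.847,61.138), heading=184, 42 segment(s) drawn

Segment endpoints: x in {0, 17, 17.095, 20.45, 20.589, 21.008, 30.128, 32.032, 32.247, 33, 34.702, 36.387, 37.675, 39.166, 48.141, 50.599, 51.051, 51.669, 51.672, 51.942, 52.287, 53.197, 53.276, 53.476, 53.695, 55.514, 57.018, 57.85, 61.305, 61.586, 63.542, 64.902, 69.661, 70.847, 72.817, 73.659, 76.698, 79.825, 83.815, 85.532, 88.924, 94.164, 97.041}, y in {-15.753, -12.781, -7.179, -3.881, -3.863, 0, 4.826, 7.743, 8.738, 11.734, 13.584, 16.461, 25.857, 27.373, 29.41, 29.662, 29.69, 30.151, 30.301, 30.512, 30.929, 31.068, 32.178, 33.285, 34.506, 35.474, 38.487, 40.607, 40.629, 41.706, 44.021, 44.383, 47.293, 48.125, 49.463, 51.7, 59.286, 61.138, 61.766, 62.045, 63.284}
xmin=0, ymin=-15.753, xmax=97.041, ymax=63.284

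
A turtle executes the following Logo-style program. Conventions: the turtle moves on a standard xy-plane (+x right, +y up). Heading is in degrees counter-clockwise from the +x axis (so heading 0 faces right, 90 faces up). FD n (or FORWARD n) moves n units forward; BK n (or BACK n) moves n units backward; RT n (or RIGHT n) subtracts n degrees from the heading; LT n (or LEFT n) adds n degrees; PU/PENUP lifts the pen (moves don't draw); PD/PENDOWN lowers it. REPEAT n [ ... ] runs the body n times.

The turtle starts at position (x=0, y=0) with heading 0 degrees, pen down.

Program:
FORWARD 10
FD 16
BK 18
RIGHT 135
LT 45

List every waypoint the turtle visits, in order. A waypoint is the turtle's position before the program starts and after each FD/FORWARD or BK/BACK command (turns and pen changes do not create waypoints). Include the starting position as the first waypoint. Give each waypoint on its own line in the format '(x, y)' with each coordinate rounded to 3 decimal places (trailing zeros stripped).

Answer: (0, 0)
(10, 0)
(26, 0)
(8, 0)

Derivation:
Executing turtle program step by step:
Start: pos=(0,0), heading=0, pen down
FD 10: (0,0) -> (10,0) [heading=0, draw]
FD 16: (10,0) -> (26,0) [heading=0, draw]
BK 18: (26,0) -> (8,0) [heading=0, draw]
RT 135: heading 0 -> 225
LT 45: heading 225 -> 270
Final: pos=(8,0), heading=270, 3 segment(s) drawn
Waypoints (4 total):
(0, 0)
(10, 0)
(26, 0)
(8, 0)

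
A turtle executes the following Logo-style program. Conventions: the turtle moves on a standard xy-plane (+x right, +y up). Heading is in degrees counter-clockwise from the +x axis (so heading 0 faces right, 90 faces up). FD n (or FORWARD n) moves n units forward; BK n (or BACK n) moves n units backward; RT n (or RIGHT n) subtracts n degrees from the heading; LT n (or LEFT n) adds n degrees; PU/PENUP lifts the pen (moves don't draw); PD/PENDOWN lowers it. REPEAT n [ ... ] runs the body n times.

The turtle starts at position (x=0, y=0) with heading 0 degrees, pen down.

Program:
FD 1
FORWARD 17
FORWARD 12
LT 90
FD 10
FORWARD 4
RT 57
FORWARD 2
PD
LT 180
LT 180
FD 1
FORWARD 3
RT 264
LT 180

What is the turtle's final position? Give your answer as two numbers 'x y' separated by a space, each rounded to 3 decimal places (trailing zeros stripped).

Answer: 35.032 17.268

Derivation:
Executing turtle program step by step:
Start: pos=(0,0), heading=0, pen down
FD 1: (0,0) -> (1,0) [heading=0, draw]
FD 17: (1,0) -> (18,0) [heading=0, draw]
FD 12: (18,0) -> (30,0) [heading=0, draw]
LT 90: heading 0 -> 90
FD 10: (30,0) -> (30,10) [heading=90, draw]
FD 4: (30,10) -> (30,14) [heading=90, draw]
RT 57: heading 90 -> 33
FD 2: (30,14) -> (31.677,15.089) [heading=33, draw]
PD: pen down
LT 180: heading 33 -> 213
LT 180: heading 213 -> 33
FD 1: (31.677,15.089) -> (32.516,15.634) [heading=33, draw]
FD 3: (32.516,15.634) -> (35.032,17.268) [heading=33, draw]
RT 264: heading 33 -> 129
LT 180: heading 129 -> 309
Final: pos=(35.032,17.268), heading=309, 8 segment(s) drawn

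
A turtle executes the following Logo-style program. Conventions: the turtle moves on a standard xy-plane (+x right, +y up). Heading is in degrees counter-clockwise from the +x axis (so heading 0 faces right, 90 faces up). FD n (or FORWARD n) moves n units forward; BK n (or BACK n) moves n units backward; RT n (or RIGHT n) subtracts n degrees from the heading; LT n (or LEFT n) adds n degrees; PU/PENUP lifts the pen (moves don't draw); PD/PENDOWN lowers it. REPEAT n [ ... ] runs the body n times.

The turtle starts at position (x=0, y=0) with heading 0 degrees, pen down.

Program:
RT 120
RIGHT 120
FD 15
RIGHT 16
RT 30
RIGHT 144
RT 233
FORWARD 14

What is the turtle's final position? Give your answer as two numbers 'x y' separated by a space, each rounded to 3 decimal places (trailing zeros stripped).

Executing turtle program step by step:
Start: pos=(0,0), heading=0, pen down
RT 120: heading 0 -> 240
RT 120: heading 240 -> 120
FD 15: (0,0) -> (-7.5,12.99) [heading=120, draw]
RT 16: heading 120 -> 104
RT 30: heading 104 -> 74
RT 144: heading 74 -> 290
RT 233: heading 290 -> 57
FD 14: (-7.5,12.99) -> (0.125,24.732) [heading=57, draw]
Final: pos=(0.125,24.732), heading=57, 2 segment(s) drawn

Answer: 0.125 24.732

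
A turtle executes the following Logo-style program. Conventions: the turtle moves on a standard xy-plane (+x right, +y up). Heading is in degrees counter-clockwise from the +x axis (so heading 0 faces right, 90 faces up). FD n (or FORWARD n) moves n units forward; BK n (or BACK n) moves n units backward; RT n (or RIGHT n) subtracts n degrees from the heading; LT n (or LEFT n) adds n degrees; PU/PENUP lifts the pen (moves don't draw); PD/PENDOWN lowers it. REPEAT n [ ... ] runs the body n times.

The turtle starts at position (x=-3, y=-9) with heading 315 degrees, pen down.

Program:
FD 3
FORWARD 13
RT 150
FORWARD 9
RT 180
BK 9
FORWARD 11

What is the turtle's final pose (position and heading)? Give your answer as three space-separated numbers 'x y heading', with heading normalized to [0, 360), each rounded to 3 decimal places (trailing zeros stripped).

Answer: 1.552 -18.502 345

Derivation:
Executing turtle program step by step:
Start: pos=(-3,-9), heading=315, pen down
FD 3: (-3,-9) -> (-0.879,-11.121) [heading=315, draw]
FD 13: (-0.879,-11.121) -> (8.314,-20.314) [heading=315, draw]
RT 150: heading 315 -> 165
FD 9: (8.314,-20.314) -> (-0.38,-17.984) [heading=165, draw]
RT 180: heading 165 -> 345
BK 9: (-0.38,-17.984) -> (-9.073,-15.655) [heading=345, draw]
FD 11: (-9.073,-15.655) -> (1.552,-18.502) [heading=345, draw]
Final: pos=(1.552,-18.502), heading=345, 5 segment(s) drawn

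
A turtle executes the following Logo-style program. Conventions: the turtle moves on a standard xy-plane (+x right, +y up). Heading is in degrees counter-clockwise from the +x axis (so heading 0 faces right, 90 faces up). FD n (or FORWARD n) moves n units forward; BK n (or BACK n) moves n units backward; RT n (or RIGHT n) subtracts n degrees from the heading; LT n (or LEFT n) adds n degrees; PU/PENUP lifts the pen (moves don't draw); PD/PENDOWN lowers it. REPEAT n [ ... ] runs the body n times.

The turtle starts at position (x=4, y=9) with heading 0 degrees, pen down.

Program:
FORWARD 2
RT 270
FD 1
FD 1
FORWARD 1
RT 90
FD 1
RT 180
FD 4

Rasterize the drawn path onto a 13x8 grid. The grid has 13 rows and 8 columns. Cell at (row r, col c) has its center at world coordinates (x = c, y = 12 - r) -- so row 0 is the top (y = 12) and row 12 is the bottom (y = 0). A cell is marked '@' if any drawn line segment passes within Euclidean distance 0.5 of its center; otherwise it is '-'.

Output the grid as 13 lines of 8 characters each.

Answer: ---@@@@@
------@-
------@-
----@@@-
--------
--------
--------
--------
--------
--------
--------
--------
--------

Derivation:
Segment 0: (4,9) -> (6,9)
Segment 1: (6,9) -> (6,10)
Segment 2: (6,10) -> (6,11)
Segment 3: (6,11) -> (6,12)
Segment 4: (6,12) -> (7,12)
Segment 5: (7,12) -> (3,12)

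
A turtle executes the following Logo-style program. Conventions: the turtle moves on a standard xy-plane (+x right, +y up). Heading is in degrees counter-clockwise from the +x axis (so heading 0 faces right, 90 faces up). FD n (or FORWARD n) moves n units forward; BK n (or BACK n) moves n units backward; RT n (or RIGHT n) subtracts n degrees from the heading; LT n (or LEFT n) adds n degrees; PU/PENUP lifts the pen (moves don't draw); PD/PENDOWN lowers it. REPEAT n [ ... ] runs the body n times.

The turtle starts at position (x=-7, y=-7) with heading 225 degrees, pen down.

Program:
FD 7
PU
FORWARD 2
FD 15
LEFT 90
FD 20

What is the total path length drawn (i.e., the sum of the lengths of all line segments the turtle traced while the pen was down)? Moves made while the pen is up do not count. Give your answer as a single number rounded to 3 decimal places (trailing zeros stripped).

Answer: 7

Derivation:
Executing turtle program step by step:
Start: pos=(-7,-7), heading=225, pen down
FD 7: (-7,-7) -> (-11.95,-11.95) [heading=225, draw]
PU: pen up
FD 2: (-11.95,-11.95) -> (-13.364,-13.364) [heading=225, move]
FD 15: (-13.364,-13.364) -> (-23.971,-23.971) [heading=225, move]
LT 90: heading 225 -> 315
FD 20: (-23.971,-23.971) -> (-9.828,-38.113) [heading=315, move]
Final: pos=(-9.828,-38.113), heading=315, 1 segment(s) drawn

Segment lengths:
  seg 1: (-7,-7) -> (-11.95,-11.95), length = 7
Total = 7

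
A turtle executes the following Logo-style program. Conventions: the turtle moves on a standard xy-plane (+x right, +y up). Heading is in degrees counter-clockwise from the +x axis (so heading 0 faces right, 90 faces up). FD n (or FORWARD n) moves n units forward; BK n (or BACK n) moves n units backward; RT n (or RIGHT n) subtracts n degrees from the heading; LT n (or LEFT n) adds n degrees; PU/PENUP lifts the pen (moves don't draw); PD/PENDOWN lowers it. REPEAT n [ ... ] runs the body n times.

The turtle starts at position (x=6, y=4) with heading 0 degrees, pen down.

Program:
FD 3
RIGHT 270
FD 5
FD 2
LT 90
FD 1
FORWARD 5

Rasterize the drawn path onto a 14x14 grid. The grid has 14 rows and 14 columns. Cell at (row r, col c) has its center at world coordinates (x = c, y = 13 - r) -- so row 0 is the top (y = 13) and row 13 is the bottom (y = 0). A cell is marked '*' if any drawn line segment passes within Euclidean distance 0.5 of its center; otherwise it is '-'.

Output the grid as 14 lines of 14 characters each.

Answer: --------------
--------------
---*******----
---------*----
---------*----
---------*----
---------*----
---------*----
---------*----
------****----
--------------
--------------
--------------
--------------

Derivation:
Segment 0: (6,4) -> (9,4)
Segment 1: (9,4) -> (9,9)
Segment 2: (9,9) -> (9,11)
Segment 3: (9,11) -> (8,11)
Segment 4: (8,11) -> (3,11)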